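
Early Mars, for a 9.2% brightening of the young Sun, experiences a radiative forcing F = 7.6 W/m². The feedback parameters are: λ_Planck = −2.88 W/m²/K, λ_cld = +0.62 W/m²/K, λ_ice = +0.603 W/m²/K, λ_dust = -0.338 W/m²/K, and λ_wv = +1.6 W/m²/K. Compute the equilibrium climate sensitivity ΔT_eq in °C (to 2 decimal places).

19.24 °C

Net feedback parameter λ = (−2.88) + (+0.62) + (+0.603) + (-0.338) + (+1.6) = -0.395 W/m²/K.
ΔT = −F/λ = −7.6/(-0.395) = 19.24 °C.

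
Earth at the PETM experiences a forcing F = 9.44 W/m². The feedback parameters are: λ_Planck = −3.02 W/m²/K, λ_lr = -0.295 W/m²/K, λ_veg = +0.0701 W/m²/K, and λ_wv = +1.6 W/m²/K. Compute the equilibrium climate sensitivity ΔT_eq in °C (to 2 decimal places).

Net feedback parameter λ = (−3.02) + (-0.295) + (+0.0701) + (+1.6) = -1.6449 W/m²/K.
ΔT = −F/λ = −9.44/(-1.6449) = 5.74 °C.

5.74 °C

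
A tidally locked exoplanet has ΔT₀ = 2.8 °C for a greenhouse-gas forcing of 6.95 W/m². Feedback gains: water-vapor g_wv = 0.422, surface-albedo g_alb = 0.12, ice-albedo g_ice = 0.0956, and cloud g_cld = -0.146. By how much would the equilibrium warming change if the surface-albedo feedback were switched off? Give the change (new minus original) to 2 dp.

Original: g = 0.4916, ΔT = 2.8/(1−0.4916) = 5.5075 °C.
Without surface-albedo: g' = 0.3716, ΔT' = 2.8/(1−0.3716) = 4.4558 °C.
Change = 4.4558 − 5.5075 = -1.05 °C.

-1.05 °C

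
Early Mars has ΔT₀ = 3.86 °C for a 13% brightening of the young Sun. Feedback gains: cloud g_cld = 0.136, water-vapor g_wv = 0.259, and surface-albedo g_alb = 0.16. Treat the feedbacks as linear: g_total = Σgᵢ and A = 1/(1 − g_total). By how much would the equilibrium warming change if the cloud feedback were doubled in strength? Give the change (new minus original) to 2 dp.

3.82 °C

Original: g = 0.555, ΔT = 3.86/(1−0.555) = 8.6742 °C.
With doubled cloud: g' = 0.691, ΔT' = 3.86/(1−0.691) = 12.4919 °C.
Change = 12.4919 − 8.6742 = 3.82 °C.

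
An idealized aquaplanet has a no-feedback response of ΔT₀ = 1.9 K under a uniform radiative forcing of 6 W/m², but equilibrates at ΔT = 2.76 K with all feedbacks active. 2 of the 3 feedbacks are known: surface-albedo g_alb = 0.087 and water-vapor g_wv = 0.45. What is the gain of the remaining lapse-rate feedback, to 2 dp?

Amplification A = ΔT/ΔT₀ = 2.76/1.9 = 1.453.
Total gain g = 1 − 1/A = 1 − 1/1.453 = 0.3118.
Known gains sum to 0.087 + 0.45 = 0.537.
g_lr = 0.3118 − 0.537 = -0.23.

-0.23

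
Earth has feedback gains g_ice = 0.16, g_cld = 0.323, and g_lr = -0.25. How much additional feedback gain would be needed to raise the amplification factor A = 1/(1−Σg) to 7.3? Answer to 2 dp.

Current total gain = 0.233.
Target gain for A = 7.3: g* = 1 − 1/7.3 = 0.863.
Additional gain needed = 0.863 − 0.233 = 0.63.

0.63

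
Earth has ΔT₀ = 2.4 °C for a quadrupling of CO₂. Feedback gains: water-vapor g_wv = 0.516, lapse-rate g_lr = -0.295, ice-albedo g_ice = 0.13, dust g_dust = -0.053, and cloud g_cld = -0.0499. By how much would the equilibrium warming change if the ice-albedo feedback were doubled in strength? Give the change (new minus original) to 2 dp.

Original: g = 0.2481, ΔT = 2.4/(1−0.2481) = 3.1919 °C.
With doubled ice-albedo: g' = 0.3781, ΔT' = 2.4/(1−0.3781) = 3.8591 °C.
Change = 3.8591 − 3.1919 = 0.67 °C.

0.67 °C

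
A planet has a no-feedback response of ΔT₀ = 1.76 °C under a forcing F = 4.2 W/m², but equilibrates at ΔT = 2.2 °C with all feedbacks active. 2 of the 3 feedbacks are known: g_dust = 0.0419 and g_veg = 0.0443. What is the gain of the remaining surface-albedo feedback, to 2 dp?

Amplification A = ΔT/ΔT₀ = 2.2/1.76 = 1.25.
Total gain g = 1 − 1/A = 1 − 1/1.25 = 0.2.
Known gains sum to 0.0419 + 0.0443 = 0.0862.
g_alb = 0.2 − 0.0862 = 0.11.

0.11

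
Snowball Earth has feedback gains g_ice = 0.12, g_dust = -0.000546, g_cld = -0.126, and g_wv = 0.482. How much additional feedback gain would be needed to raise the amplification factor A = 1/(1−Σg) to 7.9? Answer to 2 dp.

0.40

Current total gain = 0.475454.
Target gain for A = 7.9: g* = 1 − 1/7.9 = 0.8734.
Additional gain needed = 0.8734 − 0.475454 = 0.40.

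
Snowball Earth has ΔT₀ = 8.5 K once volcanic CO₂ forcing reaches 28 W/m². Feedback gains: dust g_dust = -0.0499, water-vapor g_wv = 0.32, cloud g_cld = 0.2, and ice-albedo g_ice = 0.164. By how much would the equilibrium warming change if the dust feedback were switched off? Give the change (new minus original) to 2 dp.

3.67 K

Original: g = 0.6341, ΔT = 8.5/(1−0.6341) = 23.2304 K.
Without dust: g' = 0.684, ΔT' = 8.5/(1−0.684) = 26.8987 K.
Change = 26.8987 − 23.2304 = 3.67 K.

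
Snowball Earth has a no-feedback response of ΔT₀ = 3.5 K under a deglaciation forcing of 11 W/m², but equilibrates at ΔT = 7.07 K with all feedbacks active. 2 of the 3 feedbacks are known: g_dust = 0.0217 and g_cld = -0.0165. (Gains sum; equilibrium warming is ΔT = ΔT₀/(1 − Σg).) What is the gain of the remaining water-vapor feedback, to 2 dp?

Amplification A = ΔT/ΔT₀ = 7.07/3.5 = 2.02.
Total gain g = 1 − 1/A = 1 − 1/2.02 = 0.505.
Known gains sum to 0.0217 − 0.0165 = 0.0052.
g_wv = 0.505 − 0.0052 = 0.50.

0.50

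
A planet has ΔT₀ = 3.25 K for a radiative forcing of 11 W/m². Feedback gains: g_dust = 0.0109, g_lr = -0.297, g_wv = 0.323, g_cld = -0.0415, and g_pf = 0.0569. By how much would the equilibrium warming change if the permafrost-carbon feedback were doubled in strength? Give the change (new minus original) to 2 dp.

0.22 K

Original: g = 0.0523, ΔT = 3.25/(1−0.0523) = 3.4294 K.
With doubled permafrost-carbon: g' = 0.1092, ΔT' = 3.25/(1−0.1092) = 3.6484 K.
Change = 3.6484 − 3.4294 = 0.22 K.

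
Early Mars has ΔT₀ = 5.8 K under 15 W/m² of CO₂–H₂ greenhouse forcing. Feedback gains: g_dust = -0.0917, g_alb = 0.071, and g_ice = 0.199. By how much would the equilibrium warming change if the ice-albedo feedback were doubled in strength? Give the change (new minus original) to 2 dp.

2.26 K

Original: g = 0.1783, ΔT = 5.8/(1−0.1783) = 7.0585 K.
With doubled ice-albedo: g' = 0.3773, ΔT' = 5.8/(1−0.3773) = 9.3143 K.
Change = 9.3143 − 7.0585 = 2.26 K.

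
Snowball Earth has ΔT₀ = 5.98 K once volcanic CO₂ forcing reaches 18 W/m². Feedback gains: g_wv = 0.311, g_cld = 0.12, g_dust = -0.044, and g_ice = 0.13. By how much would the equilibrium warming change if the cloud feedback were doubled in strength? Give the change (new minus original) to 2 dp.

4.09 K

Original: g = 0.517, ΔT = 5.98/(1−0.517) = 12.3810 K.
With doubled cloud: g' = 0.637, ΔT' = 5.98/(1−0.637) = 16.4738 K.
Change = 16.4738 − 12.3810 = 4.09 K.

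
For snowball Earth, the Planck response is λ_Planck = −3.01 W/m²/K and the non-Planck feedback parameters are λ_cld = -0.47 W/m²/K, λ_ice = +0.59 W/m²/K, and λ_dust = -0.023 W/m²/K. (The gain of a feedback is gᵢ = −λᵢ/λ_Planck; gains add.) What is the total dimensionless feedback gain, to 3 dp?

0.032

Convert to gains: g_cld = -0.47/3.01 = -0.1561; g_ice = 0.59/3.01 = 0.196; g_dust = -0.023/3.01 = -0.007641.
Total gain g = 0.032259.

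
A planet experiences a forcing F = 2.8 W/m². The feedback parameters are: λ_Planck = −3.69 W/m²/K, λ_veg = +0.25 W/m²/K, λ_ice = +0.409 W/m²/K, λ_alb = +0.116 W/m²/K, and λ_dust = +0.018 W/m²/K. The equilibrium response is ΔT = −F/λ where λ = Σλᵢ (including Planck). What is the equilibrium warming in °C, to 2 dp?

Net feedback parameter λ = (−3.69) + (+0.25) + (+0.409) + (+0.116) + (+0.018) = -2.897 W/m²/K.
ΔT = −F/λ = −2.8/(-2.897) = 0.97 °C.

0.97 °C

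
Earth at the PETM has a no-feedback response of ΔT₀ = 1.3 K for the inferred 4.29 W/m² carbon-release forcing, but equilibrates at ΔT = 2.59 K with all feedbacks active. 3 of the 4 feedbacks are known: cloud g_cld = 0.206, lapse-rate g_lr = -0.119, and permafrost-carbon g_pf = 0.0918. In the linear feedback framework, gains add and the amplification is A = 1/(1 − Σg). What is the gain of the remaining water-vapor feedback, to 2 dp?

Amplification A = ΔT/ΔT₀ = 2.59/1.3 = 1.992.
Total gain g = 1 − 1/A = 1 − 1/1.992 = 0.498.
Known gains sum to 0.206 − 0.119 + 0.0918 = 0.1788.
g_wv = 0.498 − 0.1788 = 0.32.

0.32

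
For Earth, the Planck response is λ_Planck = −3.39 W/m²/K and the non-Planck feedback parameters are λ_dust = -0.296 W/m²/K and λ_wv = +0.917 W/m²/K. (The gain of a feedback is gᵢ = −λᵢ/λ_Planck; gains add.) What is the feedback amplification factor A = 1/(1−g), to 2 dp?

Convert to gains: g_dust = -0.296/3.39 = -0.08732; g_wv = 0.917/3.39 = 0.2705.
Total gain g = 0.18318.
A = 1/(1 − 0.18318) = 1.22.

1.22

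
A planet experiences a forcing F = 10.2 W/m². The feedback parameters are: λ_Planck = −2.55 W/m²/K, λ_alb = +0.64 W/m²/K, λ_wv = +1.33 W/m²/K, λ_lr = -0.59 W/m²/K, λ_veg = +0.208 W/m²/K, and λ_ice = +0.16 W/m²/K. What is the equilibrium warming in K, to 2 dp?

Net feedback parameter λ = (−2.55) + (+0.64) + (+1.33) + (-0.59) + (+0.208) + (+0.16) = -0.802 W/m²/K.
ΔT = −F/λ = −10.2/(-0.802) = 12.72 K.

12.72 K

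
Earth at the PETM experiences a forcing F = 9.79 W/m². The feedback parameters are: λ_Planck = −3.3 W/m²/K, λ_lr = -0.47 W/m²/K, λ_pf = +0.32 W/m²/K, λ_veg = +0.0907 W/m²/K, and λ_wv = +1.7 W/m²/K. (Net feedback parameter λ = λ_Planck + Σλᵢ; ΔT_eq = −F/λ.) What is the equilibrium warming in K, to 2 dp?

Net feedback parameter λ = (−3.3) + (-0.47) + (+0.32) + (+0.0907) + (+1.7) = -1.6593 W/m²/K.
ΔT = −F/λ = −9.79/(-1.6593) = 5.90 K.

5.90 K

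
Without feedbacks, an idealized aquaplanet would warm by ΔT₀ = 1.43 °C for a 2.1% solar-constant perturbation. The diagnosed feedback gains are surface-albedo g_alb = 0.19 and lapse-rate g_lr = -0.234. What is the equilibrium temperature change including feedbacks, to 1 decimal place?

1.4 °C

Total gain g = 0.19 − 0.234 = -0.044.
Amplification A = 1/(1 + 0.044) = 0.9579.
ΔT = 1.43 × 0.9579 = 1.4 °C.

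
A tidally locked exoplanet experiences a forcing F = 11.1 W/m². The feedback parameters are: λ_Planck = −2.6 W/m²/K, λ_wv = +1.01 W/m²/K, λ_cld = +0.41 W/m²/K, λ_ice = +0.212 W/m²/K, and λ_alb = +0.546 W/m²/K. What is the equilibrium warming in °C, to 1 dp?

Net feedback parameter λ = (−2.6) + (+1.01) + (+0.41) + (+0.212) + (+0.546) = -0.422 W/m²/K.
ΔT = −F/λ = −11.1/(-0.422) = 26.3 °C.

26.3 °C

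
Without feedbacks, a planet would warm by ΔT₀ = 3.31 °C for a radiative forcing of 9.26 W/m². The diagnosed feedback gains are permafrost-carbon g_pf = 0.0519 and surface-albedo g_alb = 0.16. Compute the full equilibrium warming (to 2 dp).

Total gain g = 0.0519 + 0.16 = 0.2119.
Amplification A = 1/(1 − 0.2119) = 1.269.
ΔT = 3.31 × 1.269 = 4.20 °C.

4.20 °C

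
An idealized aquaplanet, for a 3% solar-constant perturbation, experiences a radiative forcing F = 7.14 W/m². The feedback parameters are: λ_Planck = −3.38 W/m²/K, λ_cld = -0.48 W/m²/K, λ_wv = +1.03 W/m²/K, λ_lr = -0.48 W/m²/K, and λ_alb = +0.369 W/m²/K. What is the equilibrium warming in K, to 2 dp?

Net feedback parameter λ = (−3.38) + (-0.48) + (+1.03) + (-0.48) + (+0.369) = -2.941 W/m²/K.
ΔT = −F/λ = −7.14/(-2.941) = 2.43 K.

2.43 K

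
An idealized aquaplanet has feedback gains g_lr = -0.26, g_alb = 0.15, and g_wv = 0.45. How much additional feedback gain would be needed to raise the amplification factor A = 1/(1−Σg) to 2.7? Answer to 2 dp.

0.29

Current total gain = 0.34.
Target gain for A = 2.7: g* = 1 − 1/2.7 = 0.6296.
Additional gain needed = 0.6296 − 0.34 = 0.29.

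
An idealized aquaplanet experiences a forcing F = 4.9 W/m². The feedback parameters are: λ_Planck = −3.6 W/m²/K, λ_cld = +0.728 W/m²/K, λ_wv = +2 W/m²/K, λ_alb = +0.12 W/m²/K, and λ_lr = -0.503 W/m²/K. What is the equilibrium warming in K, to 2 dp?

Net feedback parameter λ = (−3.6) + (+0.728) + (+2) + (+0.12) + (-0.503) = -1.255 W/m²/K.
ΔT = −F/λ = −4.9/(-1.255) = 3.90 K.

3.90 K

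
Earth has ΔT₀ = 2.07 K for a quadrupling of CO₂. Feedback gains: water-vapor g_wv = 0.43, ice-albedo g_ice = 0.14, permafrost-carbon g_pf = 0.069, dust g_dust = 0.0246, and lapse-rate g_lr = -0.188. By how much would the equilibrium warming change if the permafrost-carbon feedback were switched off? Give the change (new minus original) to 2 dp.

-0.46 K

Original: g = 0.4756, ΔT = 2.07/(1−0.4756) = 3.9474 K.
Without permafrost-carbon: g' = 0.4066, ΔT' = 2.07/(1−0.4066) = 3.4884 K.
Change = 3.4884 − 3.9474 = -0.46 K.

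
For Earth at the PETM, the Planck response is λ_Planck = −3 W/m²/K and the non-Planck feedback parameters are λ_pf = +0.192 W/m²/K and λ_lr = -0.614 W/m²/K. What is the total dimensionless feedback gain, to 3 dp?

-0.141

Convert to gains: g_pf = 0.192/3 = 0.064; g_lr = -0.614/3 = -0.2047.
Total gain g = -0.1407.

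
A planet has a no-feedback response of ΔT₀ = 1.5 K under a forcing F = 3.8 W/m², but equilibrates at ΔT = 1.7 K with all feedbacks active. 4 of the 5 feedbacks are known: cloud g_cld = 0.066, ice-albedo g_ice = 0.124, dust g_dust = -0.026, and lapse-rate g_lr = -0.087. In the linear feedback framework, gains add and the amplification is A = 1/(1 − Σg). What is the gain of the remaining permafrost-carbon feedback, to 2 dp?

Amplification A = ΔT/ΔT₀ = 1.7/1.5 = 1.133.
Total gain g = 1 − 1/A = 1 − 1/1.133 = 0.1174.
Known gains sum to 0.066 + 0.124 − 0.026 − 0.087 = 0.077.
g_pf = 0.1174 − 0.077 = 0.04.

0.04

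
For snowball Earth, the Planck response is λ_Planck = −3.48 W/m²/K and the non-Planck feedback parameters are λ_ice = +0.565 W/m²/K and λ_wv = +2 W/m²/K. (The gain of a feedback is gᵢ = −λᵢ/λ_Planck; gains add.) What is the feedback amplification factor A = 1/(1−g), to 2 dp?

3.80

Convert to gains: g_ice = 0.565/3.48 = 0.1624; g_wv = 2/3.48 = 0.5747.
Total gain g = 0.7371.
A = 1/(1 − 0.7371) = 3.80.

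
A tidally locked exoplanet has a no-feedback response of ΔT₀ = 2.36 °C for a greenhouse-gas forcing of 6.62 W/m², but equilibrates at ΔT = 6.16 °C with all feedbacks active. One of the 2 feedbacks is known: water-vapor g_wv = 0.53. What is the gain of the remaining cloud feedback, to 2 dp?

0.09

Amplification A = ΔT/ΔT₀ = 6.16/2.36 = 2.61.
Total gain g = 1 − 1/A = 1 − 1/2.61 = 0.6169.
The known gain is 0.53.
g_cld = 0.6169 − 0.53 = 0.09.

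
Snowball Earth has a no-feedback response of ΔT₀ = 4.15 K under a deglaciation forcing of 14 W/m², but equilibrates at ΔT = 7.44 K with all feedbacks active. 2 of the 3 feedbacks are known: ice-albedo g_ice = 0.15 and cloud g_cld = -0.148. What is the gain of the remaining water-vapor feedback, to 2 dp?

Amplification A = ΔT/ΔT₀ = 7.44/4.15 = 1.793.
Total gain g = 1 − 1/A = 1 − 1/1.793 = 0.4423.
Known gains sum to 0.15 − 0.148 = 0.002.
g_wv = 0.4423 − 0.002 = 0.44.

0.44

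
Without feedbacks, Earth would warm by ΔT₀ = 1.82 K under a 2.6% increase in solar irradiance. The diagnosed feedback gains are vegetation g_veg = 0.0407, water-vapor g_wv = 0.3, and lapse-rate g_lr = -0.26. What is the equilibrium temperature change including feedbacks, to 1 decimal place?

2.0 K

Total gain g = 0.0407 + 0.3 − 0.26 = 0.0807.
Amplification A = 1/(1 − 0.0807) = 1.088.
ΔT = 1.82 × 1.088 = 2.0 K.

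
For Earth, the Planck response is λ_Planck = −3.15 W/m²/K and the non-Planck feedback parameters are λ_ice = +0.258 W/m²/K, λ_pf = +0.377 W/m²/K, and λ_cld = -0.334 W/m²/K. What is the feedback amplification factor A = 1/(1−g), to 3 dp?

Convert to gains: g_ice = 0.258/3.15 = 0.0819; g_pf = 0.377/3.15 = 0.1197; g_cld = -0.334/3.15 = -0.106.
Total gain g = 0.0956.
A = 1/(1 − 0.0956) = 1.106.

1.106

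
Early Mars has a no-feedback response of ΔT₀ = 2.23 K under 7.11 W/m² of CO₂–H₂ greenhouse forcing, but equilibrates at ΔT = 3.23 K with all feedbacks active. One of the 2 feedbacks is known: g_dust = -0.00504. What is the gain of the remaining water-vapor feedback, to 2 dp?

Amplification A = ΔT/ΔT₀ = 3.23/2.23 = 1.448.
Total gain g = 1 − 1/A = 1 − 1/1.448 = 0.3094.
The known gain is -0.00504.
g_wv = 0.3094 + 0.00504 = 0.31.

0.31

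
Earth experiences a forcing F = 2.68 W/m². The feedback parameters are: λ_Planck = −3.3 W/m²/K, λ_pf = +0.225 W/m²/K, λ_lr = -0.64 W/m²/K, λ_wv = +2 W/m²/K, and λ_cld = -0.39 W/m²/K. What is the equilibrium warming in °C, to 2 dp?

1.27 °C

Net feedback parameter λ = (−3.3) + (+0.225) + (-0.64) + (+2) + (-0.39) = -2.105 W/m²/K.
ΔT = −F/λ = −2.68/(-2.105) = 1.27 °C.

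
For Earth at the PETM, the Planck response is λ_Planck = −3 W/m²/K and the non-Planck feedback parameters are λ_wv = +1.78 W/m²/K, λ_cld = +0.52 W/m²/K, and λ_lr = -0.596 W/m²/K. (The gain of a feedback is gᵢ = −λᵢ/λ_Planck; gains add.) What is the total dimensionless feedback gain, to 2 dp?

0.57

Convert to gains: g_wv = 1.78/3 = 0.5933; g_cld = 0.52/3 = 0.1733; g_lr = -0.596/3 = -0.1987.
Total gain g = 0.5679.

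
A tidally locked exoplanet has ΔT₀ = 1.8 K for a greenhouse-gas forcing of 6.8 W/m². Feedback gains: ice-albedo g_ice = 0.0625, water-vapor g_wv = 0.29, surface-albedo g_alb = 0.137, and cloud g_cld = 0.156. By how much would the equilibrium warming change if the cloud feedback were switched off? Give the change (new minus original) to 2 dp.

-1.55 K

Original: g = 0.6455, ΔT = 1.8/(1−0.6455) = 5.0776 K.
Without cloud: g' = 0.4895, ΔT' = 1.8/(1−0.4895) = 3.5260 K.
Change = 3.5260 − 5.0776 = -1.55 K.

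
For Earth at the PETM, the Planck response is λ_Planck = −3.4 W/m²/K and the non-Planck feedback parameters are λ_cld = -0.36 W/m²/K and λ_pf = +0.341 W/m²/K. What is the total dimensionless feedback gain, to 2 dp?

-0.01

Convert to gains: g_cld = -0.36/3.4 = -0.1059; g_pf = 0.341/3.4 = 0.1003.
Total gain g = -0.0056.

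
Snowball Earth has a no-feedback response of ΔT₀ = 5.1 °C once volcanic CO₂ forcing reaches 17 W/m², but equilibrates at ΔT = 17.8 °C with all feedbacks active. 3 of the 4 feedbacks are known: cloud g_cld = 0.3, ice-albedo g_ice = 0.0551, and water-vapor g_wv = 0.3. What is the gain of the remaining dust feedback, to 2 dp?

0.06

Amplification A = ΔT/ΔT₀ = 17.8/5.1 = 3.49.
Total gain g = 1 − 1/A = 1 − 1/3.49 = 0.7135.
Known gains sum to 0.3 + 0.0551 + 0.3 = 0.6551.
g_dust = 0.7135 − 0.6551 = 0.06.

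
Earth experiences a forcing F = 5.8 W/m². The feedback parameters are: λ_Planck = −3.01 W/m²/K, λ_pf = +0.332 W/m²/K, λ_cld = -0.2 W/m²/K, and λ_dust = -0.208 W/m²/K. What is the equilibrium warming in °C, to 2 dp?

1.88 °C

Net feedback parameter λ = (−3.01) + (+0.332) + (-0.2) + (-0.208) = -3.086 W/m²/K.
ΔT = −F/λ = −5.8/(-3.086) = 1.88 °C.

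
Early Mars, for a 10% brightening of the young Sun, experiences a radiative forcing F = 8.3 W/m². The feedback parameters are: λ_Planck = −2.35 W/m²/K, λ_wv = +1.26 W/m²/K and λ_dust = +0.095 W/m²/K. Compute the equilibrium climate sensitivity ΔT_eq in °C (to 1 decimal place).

8.3 °C

Net feedback parameter λ = (−2.35) + (+1.26) + (+0.095) = -0.995 W/m²/K.
ΔT = −F/λ = −8.3/(-0.995) = 8.3 °C.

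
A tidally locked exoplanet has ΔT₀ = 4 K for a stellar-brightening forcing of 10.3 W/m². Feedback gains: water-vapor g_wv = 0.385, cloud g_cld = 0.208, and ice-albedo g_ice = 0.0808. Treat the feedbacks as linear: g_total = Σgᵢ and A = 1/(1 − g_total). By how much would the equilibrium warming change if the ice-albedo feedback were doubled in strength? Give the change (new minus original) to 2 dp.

4.04 K

Original: g = 0.6738, ΔT = 4/(1−0.6738) = 12.2624 K.
With doubled ice-albedo: g' = 0.7546, ΔT' = 4/(1−0.7546) = 16.2999 K.
Change = 16.2999 − 12.2624 = 4.04 K.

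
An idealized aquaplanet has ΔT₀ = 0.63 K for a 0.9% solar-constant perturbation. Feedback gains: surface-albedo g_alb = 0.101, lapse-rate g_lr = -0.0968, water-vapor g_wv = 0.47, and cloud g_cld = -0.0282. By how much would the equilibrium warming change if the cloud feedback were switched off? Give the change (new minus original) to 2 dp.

0.06 K

Original: g = 0.446, ΔT = 0.63/(1−0.446) = 1.1372 K.
Without cloud: g' = 0.4742, ΔT' = 0.63/(1−0.4742) = 1.1982 K.
Change = 1.1982 − 1.1372 = 0.06 K.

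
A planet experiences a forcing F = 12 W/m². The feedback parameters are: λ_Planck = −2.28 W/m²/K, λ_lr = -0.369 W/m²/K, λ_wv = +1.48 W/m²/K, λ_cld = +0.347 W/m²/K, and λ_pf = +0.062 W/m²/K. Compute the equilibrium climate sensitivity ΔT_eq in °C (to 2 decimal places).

15.79 °C

Net feedback parameter λ = (−2.28) + (-0.369) + (+1.48) + (+0.347) + (+0.062) = -0.76 W/m²/K.
ΔT = −F/λ = −12/(-0.76) = 15.79 °C.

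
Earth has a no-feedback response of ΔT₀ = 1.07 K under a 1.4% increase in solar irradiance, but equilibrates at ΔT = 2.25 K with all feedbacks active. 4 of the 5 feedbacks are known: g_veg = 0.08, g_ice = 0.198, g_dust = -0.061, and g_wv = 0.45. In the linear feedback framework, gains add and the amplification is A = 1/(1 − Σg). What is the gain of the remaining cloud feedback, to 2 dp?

Amplification A = ΔT/ΔT₀ = 2.25/1.07 = 2.103.
Total gain g = 1 − 1/A = 1 − 1/2.103 = 0.5245.
Known gains sum to 0.08 + 0.198 − 0.061 + 0.45 = 0.667.
g_cld = 0.5245 − 0.667 = -0.14.

-0.14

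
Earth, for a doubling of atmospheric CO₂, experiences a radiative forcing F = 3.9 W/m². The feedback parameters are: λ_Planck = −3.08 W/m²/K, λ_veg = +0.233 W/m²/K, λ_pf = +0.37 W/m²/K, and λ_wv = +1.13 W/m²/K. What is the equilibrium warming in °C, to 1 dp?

Net feedback parameter λ = (−3.08) + (+0.233) + (+0.37) + (+1.13) = -1.347 W/m²/K.
ΔT = −F/λ = −3.9/(-1.347) = 2.9 °C.

2.9 °C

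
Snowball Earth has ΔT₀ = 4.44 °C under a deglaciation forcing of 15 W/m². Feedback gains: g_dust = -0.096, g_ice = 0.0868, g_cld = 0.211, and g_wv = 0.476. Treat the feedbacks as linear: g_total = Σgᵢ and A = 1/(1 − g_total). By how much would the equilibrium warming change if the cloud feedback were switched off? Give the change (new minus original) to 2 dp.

-5.45 °C

Original: g = 0.6778, ΔT = 4.44/(1−0.6778) = 13.7803 °C.
Without cloud: g' = 0.4668, ΔT' = 4.44/(1−0.4668) = 8.3271 °C.
Change = 8.3271 − 13.7803 = -5.45 °C.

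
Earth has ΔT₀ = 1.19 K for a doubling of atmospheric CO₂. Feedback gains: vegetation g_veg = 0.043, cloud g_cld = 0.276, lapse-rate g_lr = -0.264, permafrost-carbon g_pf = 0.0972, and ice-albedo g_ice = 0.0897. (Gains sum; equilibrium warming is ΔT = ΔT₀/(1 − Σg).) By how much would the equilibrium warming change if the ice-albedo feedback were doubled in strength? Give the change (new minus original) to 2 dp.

Original: g = 0.2419, ΔT = 1.19/(1−0.2419) = 1.5697 K.
With doubled ice-albedo: g' = 0.3316, ΔT' = 1.19/(1−0.3316) = 1.7804 K.
Change = 1.7804 − 1.5697 = 0.21 K.

0.21 K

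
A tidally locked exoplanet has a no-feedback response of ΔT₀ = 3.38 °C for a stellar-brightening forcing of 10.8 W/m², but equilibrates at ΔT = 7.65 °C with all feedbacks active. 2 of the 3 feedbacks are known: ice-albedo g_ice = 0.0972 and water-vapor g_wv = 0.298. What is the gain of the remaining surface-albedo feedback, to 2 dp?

Amplification A = ΔT/ΔT₀ = 7.65/3.38 = 2.263.
Total gain g = 1 − 1/A = 1 − 1/2.263 = 0.5581.
Known gains sum to 0.0972 + 0.298 = 0.3952.
g_alb = 0.5581 − 0.3952 = 0.16.

0.16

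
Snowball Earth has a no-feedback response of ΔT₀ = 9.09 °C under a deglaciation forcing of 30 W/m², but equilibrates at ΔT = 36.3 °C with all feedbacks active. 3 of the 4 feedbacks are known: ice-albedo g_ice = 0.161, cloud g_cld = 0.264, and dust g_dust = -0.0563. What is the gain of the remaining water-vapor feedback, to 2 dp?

0.38

Amplification A = ΔT/ΔT₀ = 36.3/9.09 = 3.993.
Total gain g = 1 − 1/A = 1 − 1/3.993 = 0.7496.
Known gains sum to 0.161 + 0.264 − 0.0563 = 0.3687.
g_wv = 0.7496 − 0.3687 = 0.38.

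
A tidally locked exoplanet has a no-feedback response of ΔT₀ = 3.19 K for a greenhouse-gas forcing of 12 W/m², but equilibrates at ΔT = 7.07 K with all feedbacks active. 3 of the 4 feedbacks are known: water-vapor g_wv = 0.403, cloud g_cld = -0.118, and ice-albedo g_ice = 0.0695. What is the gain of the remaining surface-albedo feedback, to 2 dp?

0.19

Amplification A = ΔT/ΔT₀ = 7.07/3.19 = 2.216.
Total gain g = 1 − 1/A = 1 − 1/2.216 = 0.5487.
Known gains sum to 0.403 − 0.118 + 0.0695 = 0.3545.
g_alb = 0.5487 − 0.3545 = 0.19.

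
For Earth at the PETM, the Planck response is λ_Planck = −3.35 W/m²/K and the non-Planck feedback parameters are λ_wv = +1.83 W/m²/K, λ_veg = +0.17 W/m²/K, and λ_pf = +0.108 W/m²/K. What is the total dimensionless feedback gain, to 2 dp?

Convert to gains: g_wv = 1.83/3.35 = 0.5463; g_veg = 0.17/3.35 = 0.05075; g_pf = 0.108/3.35 = 0.03224.
Total gain g = 0.62929.

0.63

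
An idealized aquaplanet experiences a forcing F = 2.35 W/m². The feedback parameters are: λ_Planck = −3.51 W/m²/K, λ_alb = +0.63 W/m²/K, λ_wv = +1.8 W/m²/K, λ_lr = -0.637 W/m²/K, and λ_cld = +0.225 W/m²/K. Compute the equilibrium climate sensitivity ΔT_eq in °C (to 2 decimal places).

1.58 °C

Net feedback parameter λ = (−3.51) + (+0.63) + (+1.8) + (-0.637) + (+0.225) = -1.492 W/m²/K.
ΔT = −F/λ = −2.35/(-1.492) = 1.58 °C.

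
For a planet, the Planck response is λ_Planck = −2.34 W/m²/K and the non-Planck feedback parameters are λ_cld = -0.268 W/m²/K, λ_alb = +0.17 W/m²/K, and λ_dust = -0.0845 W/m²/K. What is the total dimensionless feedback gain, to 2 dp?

-0.08

Convert to gains: g_cld = -0.268/2.34 = -0.1145; g_alb = 0.17/2.34 = 0.07265; g_dust = -0.0845/2.34 = -0.03611.
Total gain g = -0.07796.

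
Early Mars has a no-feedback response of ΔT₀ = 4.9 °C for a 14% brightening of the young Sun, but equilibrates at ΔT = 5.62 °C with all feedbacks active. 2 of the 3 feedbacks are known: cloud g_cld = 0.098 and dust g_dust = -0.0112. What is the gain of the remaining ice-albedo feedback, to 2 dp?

0.04

Amplification A = ΔT/ΔT₀ = 5.62/4.9 = 1.147.
Total gain g = 1 − 1/A = 1 − 1/1.147 = 0.1282.
Known gains sum to 0.098 − 0.0112 = 0.0868.
g_ice = 0.1282 − 0.0868 = 0.04.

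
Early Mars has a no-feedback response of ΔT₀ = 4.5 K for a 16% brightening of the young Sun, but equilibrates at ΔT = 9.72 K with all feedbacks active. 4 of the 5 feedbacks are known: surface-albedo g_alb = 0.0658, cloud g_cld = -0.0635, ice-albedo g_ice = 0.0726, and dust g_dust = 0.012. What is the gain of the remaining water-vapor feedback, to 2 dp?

0.45

Amplification A = ΔT/ΔT₀ = 9.72/4.5 = 2.16.
Total gain g = 1 − 1/A = 1 − 1/2.16 = 0.537.
Known gains sum to 0.0658 − 0.0635 + 0.0726 + 0.012 = 0.0869.
g_wv = 0.537 − 0.0869 = 0.45.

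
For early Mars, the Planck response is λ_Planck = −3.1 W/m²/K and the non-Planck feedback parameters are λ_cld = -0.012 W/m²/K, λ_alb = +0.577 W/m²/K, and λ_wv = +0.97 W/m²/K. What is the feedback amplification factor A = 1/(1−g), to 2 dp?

Convert to gains: g_cld = -0.012/3.1 = -0.003871; g_alb = 0.577/3.1 = 0.1861; g_wv = 0.97/3.1 = 0.3129.
Total gain g = 0.495129.
A = 1/(1 − 0.495129) = 1.98.

1.98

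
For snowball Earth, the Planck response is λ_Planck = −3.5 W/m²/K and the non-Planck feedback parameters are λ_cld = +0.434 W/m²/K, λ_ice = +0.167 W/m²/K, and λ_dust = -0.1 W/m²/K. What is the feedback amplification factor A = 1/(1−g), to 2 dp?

1.17

Convert to gains: g_cld = 0.434/3.5 = 0.124; g_ice = 0.167/3.5 = 0.04771; g_dust = -0.1/3.5 = -0.02857.
Total gain g = 0.14314.
A = 1/(1 − 0.14314) = 1.17.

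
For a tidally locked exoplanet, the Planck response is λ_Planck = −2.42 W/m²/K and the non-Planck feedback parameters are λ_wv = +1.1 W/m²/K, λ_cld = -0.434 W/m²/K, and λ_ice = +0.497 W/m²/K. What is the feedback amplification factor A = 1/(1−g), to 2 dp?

Convert to gains: g_wv = 1.1/2.42 = 0.4545; g_cld = -0.434/2.42 = -0.1793; g_ice = 0.497/2.42 = 0.2054.
Total gain g = 0.4806.
A = 1/(1 − 0.4806) = 1.93.

1.93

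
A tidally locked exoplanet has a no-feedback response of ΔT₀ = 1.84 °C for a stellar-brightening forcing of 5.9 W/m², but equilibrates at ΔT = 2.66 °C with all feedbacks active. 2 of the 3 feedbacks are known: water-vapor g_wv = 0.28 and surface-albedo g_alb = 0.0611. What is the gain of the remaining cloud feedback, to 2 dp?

-0.03

Amplification A = ΔT/ΔT₀ = 2.66/1.84 = 1.446.
Total gain g = 1 − 1/A = 1 − 1/1.446 = 0.3084.
Known gains sum to 0.28 + 0.0611 = 0.3411.
g_cld = 0.3084 − 0.3411 = -0.03.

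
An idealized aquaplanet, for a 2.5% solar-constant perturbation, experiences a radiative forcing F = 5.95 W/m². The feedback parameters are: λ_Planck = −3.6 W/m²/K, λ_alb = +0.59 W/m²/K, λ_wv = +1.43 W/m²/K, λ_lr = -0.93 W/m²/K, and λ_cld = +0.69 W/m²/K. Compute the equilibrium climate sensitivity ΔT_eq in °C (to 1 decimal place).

3.3 °C

Net feedback parameter λ = (−3.6) + (+0.59) + (+1.43) + (-0.93) + (+0.69) = -1.82 W/m²/K.
ΔT = −F/λ = −5.95/(-1.82) = 3.3 °C.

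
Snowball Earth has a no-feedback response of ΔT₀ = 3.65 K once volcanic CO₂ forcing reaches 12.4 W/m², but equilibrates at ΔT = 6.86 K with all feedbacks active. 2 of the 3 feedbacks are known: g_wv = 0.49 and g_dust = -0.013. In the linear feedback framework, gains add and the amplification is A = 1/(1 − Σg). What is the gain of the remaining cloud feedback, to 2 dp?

Amplification A = ΔT/ΔT₀ = 6.86/3.65 = 1.879.
Total gain g = 1 − 1/A = 1 − 1/1.879 = 0.4678.
Known gains sum to 0.49 − 0.013 = 0.477.
g_cld = 0.4678 − 0.477 = -0.01.

-0.01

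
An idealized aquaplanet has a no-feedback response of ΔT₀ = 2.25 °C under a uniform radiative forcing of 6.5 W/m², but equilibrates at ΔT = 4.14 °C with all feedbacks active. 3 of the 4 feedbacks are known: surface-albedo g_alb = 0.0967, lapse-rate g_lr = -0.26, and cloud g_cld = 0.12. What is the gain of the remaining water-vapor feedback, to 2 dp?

Amplification A = ΔT/ΔT₀ = 4.14/2.25 = 1.84.
Total gain g = 1 − 1/A = 1 − 1/1.84 = 0.4565.
Known gains sum to 0.0967 − 0.26 + 0.12 = -0.0433.
g_wv = 0.4565 + 0.0433 = 0.50.

0.50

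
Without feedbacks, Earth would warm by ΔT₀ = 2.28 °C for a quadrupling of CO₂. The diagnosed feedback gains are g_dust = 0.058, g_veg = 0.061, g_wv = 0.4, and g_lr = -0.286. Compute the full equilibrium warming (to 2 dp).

Total gain g = 0.058 + 0.061 + 0.4 − 0.286 = 0.233.
Amplification A = 1/(1 − 0.233) = 1.304.
ΔT = 2.28 × 1.304 = 2.97 °C.

2.97 °C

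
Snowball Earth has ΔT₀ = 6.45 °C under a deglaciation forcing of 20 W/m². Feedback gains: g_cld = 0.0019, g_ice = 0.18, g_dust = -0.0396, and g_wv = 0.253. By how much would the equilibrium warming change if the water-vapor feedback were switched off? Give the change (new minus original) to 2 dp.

Original: g = 0.3953, ΔT = 6.45/(1−0.3953) = 10.6664 °C.
Without water-vapor: g' = 0.1423, ΔT' = 6.45/(1−0.1423) = 7.5201 °C.
Change = 7.5201 − 10.6664 = -3.15 °C.

-3.15 °C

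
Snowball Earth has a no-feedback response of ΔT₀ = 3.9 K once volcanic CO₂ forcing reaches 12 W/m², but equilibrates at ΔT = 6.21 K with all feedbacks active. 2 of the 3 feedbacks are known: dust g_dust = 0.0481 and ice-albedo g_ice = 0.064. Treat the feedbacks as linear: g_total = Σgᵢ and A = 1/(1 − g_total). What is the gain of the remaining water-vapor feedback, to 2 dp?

0.26

Amplification A = ΔT/ΔT₀ = 6.21/3.9 = 1.592.
Total gain g = 1 − 1/A = 1 − 1/1.592 = 0.3719.
Known gains sum to 0.0481 + 0.064 = 0.1121.
g_wv = 0.3719 − 0.1121 = 0.26.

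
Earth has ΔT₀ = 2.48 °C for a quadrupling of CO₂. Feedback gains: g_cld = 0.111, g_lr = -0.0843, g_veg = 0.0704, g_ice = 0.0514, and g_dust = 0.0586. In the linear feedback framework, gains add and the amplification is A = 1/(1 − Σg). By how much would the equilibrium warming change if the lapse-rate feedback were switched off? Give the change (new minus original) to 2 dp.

Original: g = 0.2071, ΔT = 2.48/(1−0.2071) = 3.1278 °C.
Without lapse-rate: g' = 0.2914, ΔT' = 2.48/(1−0.2914) = 3.4999 °C.
Change = 3.4999 − 3.1278 = 0.37 °C.

0.37 °C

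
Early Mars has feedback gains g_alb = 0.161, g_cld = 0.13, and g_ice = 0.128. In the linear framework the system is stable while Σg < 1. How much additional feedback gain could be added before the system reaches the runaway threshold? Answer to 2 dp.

0.58

Current total gain = 0.161 + 0.13 + 0.128 = 0.419.
Margin to runaway = 1 − 0.419 = 0.58.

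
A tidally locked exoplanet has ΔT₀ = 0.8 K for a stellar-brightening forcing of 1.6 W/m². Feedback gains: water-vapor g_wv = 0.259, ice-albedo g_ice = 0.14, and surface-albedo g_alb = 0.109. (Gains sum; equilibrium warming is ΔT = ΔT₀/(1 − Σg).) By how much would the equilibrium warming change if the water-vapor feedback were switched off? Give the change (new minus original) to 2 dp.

-0.56 K

Original: g = 0.508, ΔT = 0.8/(1−0.508) = 1.6260 K.
Without water-vapor: g' = 0.249, ΔT' = 0.8/(1−0.249) = 1.0652 K.
Change = 1.0652 − 1.6260 = -0.56 K.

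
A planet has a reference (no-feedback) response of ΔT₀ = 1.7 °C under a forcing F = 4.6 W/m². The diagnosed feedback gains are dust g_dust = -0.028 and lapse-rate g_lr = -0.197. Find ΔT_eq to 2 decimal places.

1.39 °C

Total gain g = -0.028 − 0.197 = -0.225.
Amplification A = 1/(1 + 0.225) = 0.8163.
ΔT = 1.7 × 0.8163 = 1.39 °C.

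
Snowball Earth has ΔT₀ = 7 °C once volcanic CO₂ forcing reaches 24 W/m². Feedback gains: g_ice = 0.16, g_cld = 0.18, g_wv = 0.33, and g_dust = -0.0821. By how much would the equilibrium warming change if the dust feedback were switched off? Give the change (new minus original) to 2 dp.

4.23 °C

Original: g = 0.5879, ΔT = 7/(1−0.5879) = 16.9862 °C.
Without dust: g' = 0.67, ΔT' = 7/(1−0.67) = 21.2121 °C.
Change = 21.2121 − 16.9862 = 4.23 °C.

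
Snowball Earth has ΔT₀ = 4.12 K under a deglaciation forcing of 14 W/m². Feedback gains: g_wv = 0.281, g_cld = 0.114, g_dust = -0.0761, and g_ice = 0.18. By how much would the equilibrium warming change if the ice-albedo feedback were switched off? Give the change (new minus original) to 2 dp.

-2.17 K

Original: g = 0.4989, ΔT = 4.12/(1−0.4989) = 8.2219 K.
Without ice-albedo: g' = 0.3189, ΔT' = 4.12/(1−0.3189) = 6.0490 K.
Change = 6.0490 − 8.2219 = -2.17 K.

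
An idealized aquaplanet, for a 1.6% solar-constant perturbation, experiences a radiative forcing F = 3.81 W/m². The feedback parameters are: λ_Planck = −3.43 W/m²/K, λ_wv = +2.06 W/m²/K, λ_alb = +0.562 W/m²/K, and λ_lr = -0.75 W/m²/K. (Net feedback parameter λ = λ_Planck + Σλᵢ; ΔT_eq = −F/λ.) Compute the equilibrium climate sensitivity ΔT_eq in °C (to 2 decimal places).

2.45 °C

Net feedback parameter λ = (−3.43) + (+2.06) + (+0.562) + (-0.75) = -1.558 W/m²/K.
ΔT = −F/λ = −3.81/(-1.558) = 2.45 °C.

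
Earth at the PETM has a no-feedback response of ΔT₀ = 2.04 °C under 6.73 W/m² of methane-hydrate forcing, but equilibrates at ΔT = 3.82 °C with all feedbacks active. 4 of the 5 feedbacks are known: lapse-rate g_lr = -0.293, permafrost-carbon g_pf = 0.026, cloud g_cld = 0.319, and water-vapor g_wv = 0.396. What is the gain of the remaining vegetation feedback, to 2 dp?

0.02

Amplification A = ΔT/ΔT₀ = 3.82/2.04 = 1.873.
Total gain g = 1 − 1/A = 1 − 1/1.873 = 0.4661.
Known gains sum to -0.293 + 0.026 + 0.319 + 0.396 = 0.448.
g_veg = 0.4661 − 0.448 = 0.02.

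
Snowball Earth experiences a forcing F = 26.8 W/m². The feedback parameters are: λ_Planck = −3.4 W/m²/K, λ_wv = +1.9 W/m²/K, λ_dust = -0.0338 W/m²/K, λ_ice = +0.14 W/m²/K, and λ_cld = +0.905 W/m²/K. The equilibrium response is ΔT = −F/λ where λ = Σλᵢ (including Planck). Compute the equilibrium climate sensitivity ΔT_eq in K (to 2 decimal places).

54.83 K

Net feedback parameter λ = (−3.4) + (+1.9) + (-0.0338) + (+0.14) + (+0.905) = -0.4888 W/m²/K.
ΔT = −F/λ = −26.8/(-0.4888) = 54.83 K.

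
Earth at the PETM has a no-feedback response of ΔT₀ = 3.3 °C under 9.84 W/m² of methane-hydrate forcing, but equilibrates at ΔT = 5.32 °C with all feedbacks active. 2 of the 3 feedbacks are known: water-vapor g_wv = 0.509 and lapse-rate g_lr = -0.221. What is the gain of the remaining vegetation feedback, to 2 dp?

Amplification A = ΔT/ΔT₀ = 5.32/3.3 = 1.612.
Total gain g = 1 − 1/A = 1 − 1/1.612 = 0.3797.
Known gains sum to 0.509 − 0.221 = 0.288.
g_veg = 0.3797 − 0.288 = 0.09.

0.09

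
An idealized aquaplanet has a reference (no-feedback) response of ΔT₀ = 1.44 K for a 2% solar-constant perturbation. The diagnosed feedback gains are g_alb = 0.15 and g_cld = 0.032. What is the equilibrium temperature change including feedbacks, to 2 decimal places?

Total gain g = 0.15 + 0.032 = 0.182.
Amplification A = 1/(1 − 0.182) = 1.222.
ΔT = 1.44 × 1.222 = 1.76 K.

1.76 K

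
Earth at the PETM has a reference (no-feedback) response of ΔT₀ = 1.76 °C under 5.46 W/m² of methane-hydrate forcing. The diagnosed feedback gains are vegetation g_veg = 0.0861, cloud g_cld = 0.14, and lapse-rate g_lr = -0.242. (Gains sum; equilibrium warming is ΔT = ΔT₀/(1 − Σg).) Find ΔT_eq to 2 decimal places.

Total gain g = 0.0861 + 0.14 − 0.242 = -0.0159.
Amplification A = 1/(1 + 0.0159) = 0.9843.
ΔT = 1.76 × 0.9843 = 1.73 °C.

1.73 °C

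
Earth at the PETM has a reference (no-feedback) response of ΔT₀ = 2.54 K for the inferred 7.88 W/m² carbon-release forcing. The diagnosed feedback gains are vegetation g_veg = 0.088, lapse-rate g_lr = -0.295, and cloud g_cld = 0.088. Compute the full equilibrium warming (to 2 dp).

Total gain g = 0.088 − 0.295 + 0.088 = -0.119.
Amplification A = 1/(1 + 0.119) = 0.8937.
ΔT = 2.54 × 0.8937 = 2.27 K.

2.27 K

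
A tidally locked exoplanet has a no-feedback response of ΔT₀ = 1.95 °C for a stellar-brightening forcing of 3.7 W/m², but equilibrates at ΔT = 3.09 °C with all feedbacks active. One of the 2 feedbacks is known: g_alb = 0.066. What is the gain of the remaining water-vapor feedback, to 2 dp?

Amplification A = ΔT/ΔT₀ = 3.09/1.95 = 1.585.
Total gain g = 1 − 1/A = 1 − 1/1.585 = 0.3691.
The known gain is 0.066.
g_wv = 0.3691 − 0.066 = 0.30.

0.30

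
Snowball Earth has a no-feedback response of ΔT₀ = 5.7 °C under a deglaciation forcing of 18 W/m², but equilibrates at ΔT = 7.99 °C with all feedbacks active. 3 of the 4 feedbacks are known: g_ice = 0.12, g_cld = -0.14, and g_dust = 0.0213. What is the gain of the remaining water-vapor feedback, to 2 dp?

0.29

Amplification A = ΔT/ΔT₀ = 7.99/5.7 = 1.402.
Total gain g = 1 − 1/A = 1 − 1/1.402 = 0.2867.
Known gains sum to 0.12 − 0.14 + 0.0213 = 0.0013.
g_wv = 0.2867 − 0.0013 = 0.29.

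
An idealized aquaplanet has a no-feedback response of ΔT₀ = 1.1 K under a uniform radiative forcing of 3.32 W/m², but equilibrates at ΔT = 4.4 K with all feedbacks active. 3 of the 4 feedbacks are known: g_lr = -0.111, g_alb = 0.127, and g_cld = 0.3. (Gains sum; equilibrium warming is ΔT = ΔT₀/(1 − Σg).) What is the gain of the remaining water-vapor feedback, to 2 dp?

0.43

Amplification A = ΔT/ΔT₀ = 4.4/1.1 = 4.
Total gain g = 1 − 1/A = 1 − 1/4 = 0.75.
Known gains sum to -0.111 + 0.127 + 0.3 = 0.316.
g_wv = 0.75 − 0.316 = 0.43.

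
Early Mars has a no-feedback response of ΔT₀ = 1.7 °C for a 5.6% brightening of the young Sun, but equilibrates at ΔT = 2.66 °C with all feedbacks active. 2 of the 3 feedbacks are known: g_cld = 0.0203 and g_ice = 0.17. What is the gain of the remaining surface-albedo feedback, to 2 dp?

0.17

Amplification A = ΔT/ΔT₀ = 2.66/1.7 = 1.565.
Total gain g = 1 − 1/A = 1 − 1/1.565 = 0.361.
Known gains sum to 0.0203 + 0.17 = 0.1903.
g_alb = 0.361 − 0.1903 = 0.17.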